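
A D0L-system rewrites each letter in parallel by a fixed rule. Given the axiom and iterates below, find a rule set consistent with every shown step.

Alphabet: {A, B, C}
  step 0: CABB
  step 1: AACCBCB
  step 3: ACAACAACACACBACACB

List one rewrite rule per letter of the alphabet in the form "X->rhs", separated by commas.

  step 0 ⇒ step 1: CABB ⇒ A·AC·CB·CB
    A ↦ AC
    B ↦ CB
    C ↦ A

A->AC, B->CB, C->A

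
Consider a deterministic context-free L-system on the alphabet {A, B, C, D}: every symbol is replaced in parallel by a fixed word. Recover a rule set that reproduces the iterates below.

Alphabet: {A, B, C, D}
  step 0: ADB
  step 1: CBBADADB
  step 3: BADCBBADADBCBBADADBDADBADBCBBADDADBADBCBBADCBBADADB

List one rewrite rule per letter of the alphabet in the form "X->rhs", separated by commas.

  step 0 ⇒ step 1: ADB ⇒ CB·BAD·ADB
    A ↦ CB
    B ↦ ADB
    D ↦ BAD
    C ↦ D  (constrained at step 1)

A->CB, B->ADB, C->D, D->BAD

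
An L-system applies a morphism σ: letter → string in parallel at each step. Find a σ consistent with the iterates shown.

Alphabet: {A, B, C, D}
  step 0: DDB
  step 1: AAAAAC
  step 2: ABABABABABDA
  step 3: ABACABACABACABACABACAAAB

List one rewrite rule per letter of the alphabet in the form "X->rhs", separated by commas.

A->AB, B->AC, C->DA, D->AA

  step 2 ⇒ step 3: ABABABABABDA ⇒ AB·AC·AB·AC·AB·AC·AB·AC·AB·AC·AA·AB
    A ↦ AB
    B ↦ AC
    D ↦ AA
  step 1 ⇒ step 2: AAAAAC ⇒ AB·AB·AB·AB·AB·DA
    C ↦ DA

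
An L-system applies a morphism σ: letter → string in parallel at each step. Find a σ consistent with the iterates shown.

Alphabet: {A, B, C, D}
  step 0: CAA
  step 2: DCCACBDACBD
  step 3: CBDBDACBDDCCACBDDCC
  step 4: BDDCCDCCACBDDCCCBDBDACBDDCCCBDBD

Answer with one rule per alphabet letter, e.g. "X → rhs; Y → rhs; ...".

  step 3 ⇒ step 4: CBDBDACBDDCCACBDDCC ⇒ BD·DC·C·DC·C·AC·BD·DC·C·C·BD·BD·AC·BD·DC·C·C·BD·BD
    A ↦ AC
    B ↦ DC
    C ↦ BD
    D ↦ C

A->AC, B->DC, C->BD, D->C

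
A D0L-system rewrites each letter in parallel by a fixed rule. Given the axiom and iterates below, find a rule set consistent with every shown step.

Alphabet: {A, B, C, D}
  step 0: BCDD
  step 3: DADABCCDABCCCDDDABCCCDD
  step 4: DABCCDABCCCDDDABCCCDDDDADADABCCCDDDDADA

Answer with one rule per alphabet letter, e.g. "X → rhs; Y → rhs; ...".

A->BCC, B->C, C->D, D->DA

  step 3 ⇒ step 4: DADABCCDABCCCDDDABCCCDD ⇒ DA·BCC·DA·BCC·C·D·D·DA·BCC·C·D·D·D·DA·DA·DA·BCC·C·D·D·D·DA·DA
    A ↦ BCC
    B ↦ C
    C ↦ D
    D ↦ DA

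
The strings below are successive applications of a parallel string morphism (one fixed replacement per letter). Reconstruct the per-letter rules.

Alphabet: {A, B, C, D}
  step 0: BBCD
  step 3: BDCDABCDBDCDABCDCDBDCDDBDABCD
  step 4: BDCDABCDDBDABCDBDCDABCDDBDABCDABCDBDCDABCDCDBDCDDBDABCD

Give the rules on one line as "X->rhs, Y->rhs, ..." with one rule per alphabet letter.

A->D, B->BD, C->AB, D->CD

  step 3 ⇒ step 4: BDCDABCDBDCDABCDCDBDCDDBDABCD ⇒ BD·CD·AB·CD·D·BD·AB·CD·BD·CD·AB·CD·D·BD·AB·CD·AB·CD·BD·CD·AB·CD·CD·BD·CD·D·BD·AB·CD
    A ↦ D
    B ↦ BD
    C ↦ AB
    D ↦ CD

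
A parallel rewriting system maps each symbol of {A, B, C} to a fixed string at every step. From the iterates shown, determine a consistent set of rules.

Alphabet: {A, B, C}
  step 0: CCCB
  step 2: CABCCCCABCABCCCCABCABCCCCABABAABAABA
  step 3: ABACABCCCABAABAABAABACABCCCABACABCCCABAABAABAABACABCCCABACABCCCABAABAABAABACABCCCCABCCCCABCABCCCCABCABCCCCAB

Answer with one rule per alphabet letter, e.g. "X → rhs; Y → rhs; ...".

  step 2 ⇒ step 3: CABCCCCABCABCCCCABCABCCCCABABAABAABA ⇒ ABA·CAB·CCC·ABA·ABA·ABA·ABA·CAB·CCC·ABA·CAB·CCC·ABA·ABA·ABA·ABA·CAB·CCC·ABA·CAB·CCC·ABA·ABA·ABA·ABA·CAB·CCC·CAB·CCC·CAB·CAB·CCC·CAB·CAB·CCC·CAB
    A ↦ CAB
    B ↦ CCC
    C ↦ ABA

A->CAB, B->CCC, C->ABA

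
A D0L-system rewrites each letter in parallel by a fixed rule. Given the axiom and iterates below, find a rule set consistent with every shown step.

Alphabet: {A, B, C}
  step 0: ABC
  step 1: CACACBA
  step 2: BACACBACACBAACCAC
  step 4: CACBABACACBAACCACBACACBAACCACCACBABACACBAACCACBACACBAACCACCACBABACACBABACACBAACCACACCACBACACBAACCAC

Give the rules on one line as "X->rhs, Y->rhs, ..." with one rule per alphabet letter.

A->CAC, B->AC, C->BA

  step 1 ⇒ step 2: CACACBA ⇒ BA·CAC·BA·CAC·BA·AC·CAC
    A ↦ CAC
    B ↦ AC
    C ↦ BA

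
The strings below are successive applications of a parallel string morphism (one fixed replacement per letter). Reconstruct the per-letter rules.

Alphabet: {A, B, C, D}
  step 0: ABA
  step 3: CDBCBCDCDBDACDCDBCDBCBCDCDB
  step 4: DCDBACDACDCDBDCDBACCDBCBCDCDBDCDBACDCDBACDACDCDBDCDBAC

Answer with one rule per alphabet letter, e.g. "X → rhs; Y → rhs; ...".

  step 3 ⇒ step 4: CDBCBCDCDBDACDCDBCDBCBCDCDB ⇒ D·CDB·AC·D·AC·D·CDB·D·CDB·AC·CDB·CBC·D·CDB·D·CDB·AC·D·CDB·AC·D·AC·D·CDB·D·CDB·AC
    A ↦ CBC
    B ↦ AC
    C ↦ D
    D ↦ CDB

A->CBC, B->AC, C->D, D->CDB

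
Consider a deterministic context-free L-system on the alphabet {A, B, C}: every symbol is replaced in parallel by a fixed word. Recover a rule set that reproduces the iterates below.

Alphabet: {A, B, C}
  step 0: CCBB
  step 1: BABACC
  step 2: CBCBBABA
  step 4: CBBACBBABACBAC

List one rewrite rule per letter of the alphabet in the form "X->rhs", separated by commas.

  step 1 ⇒ step 2: BABACC ⇒ C·B·C·B·BA·BA
    A ↦ B
    B ↦ C
    C ↦ BA

A->B, B->C, C->BA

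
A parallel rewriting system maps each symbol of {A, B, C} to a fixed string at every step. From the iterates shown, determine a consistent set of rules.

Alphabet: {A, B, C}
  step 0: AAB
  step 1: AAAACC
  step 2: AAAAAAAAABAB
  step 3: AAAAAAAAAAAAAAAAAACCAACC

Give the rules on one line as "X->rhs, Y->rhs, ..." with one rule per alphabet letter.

A->AA, B->CC, C->AB

  step 2 ⇒ step 3: AAAAAAAAABAB ⇒ AA·AA·AA·AA·AA·AA·AA·AA·AA·CC·AA·CC
    A ↦ AA
    B ↦ CC
  step 1 ⇒ step 2: AAAACC ⇒ AA·AA·AA·AA·AB·AB
    C ↦ AB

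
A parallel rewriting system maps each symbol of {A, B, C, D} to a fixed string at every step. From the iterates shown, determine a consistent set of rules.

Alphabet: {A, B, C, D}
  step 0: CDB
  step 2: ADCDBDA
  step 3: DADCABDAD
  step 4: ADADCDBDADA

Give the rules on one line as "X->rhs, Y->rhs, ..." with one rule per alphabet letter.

  step 3 ⇒ step 4: DADCABDAD ⇒ A·D·A·DC·D·BD·A·D·A
    A ↦ D
    B ↦ BD
    C ↦ DC
    D ↦ A

A->D, B->BD, C->DC, D->A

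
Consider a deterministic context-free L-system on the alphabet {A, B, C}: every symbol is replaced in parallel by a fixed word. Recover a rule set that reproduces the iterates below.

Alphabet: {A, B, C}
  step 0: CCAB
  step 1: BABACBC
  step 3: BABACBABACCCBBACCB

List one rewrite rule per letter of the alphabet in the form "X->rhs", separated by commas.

  step 0 ⇒ step 1: CCAB ⇒ BA·BA·CB·C
    A ↦ CB
    B ↦ C
    C ↦ BA

A->CB, B->C, C->BA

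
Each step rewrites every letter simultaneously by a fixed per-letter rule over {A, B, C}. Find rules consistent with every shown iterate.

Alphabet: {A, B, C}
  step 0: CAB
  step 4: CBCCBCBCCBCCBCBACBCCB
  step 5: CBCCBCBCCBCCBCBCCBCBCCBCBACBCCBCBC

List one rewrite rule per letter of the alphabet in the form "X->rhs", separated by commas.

A->BA, B->C, C->CB

  step 4 ⇒ step 5: CBCCBCBCCBCCBCBACBCCB ⇒ CB·C·CB·CB·C·CB·C·CB·CB·C·CB·CB·C·CB·C·BA·CB·C·CB·CB·C
    A ↦ BA
    B ↦ C
    C ↦ CB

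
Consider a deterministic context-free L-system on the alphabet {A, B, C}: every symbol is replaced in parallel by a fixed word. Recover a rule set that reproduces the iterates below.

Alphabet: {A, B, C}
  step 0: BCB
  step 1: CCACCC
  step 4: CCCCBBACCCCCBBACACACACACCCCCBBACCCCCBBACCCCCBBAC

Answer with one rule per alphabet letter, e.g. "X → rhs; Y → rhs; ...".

A->BB, B->CC, C->AC

  step 0 ⇒ step 1: BCB ⇒ CC·AC·CC
    B ↦ CC
    C ↦ AC
    A ↦ BB  (constrained at step 1)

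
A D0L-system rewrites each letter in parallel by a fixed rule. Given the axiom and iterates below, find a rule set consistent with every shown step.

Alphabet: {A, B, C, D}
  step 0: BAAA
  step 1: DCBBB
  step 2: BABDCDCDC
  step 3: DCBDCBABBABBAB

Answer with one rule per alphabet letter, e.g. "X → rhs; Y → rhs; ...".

A->B, B->DC, C->B, D->BA

  step 2 ⇒ step 3: BABDCDCDC ⇒ DC·B·DC·BA·B·BA·B·BA·B
    A ↦ B
    B ↦ DC
    C ↦ B
    D ↦ BA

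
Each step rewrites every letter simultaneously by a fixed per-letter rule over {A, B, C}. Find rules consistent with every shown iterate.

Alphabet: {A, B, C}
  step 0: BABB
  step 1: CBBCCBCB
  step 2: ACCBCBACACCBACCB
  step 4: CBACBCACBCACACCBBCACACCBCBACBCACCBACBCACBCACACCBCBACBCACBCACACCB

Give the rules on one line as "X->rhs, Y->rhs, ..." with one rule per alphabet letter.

  step 1 ⇒ step 2: CBBCCBCB ⇒ AC·CB·CB·AC·AC·CB·AC·CB
    B ↦ CB
    C ↦ AC
  step 0 ⇒ step 1: BABB ⇒ CB·BC·CB·CB
    A ↦ BC

A->BC, B->CB, C->AC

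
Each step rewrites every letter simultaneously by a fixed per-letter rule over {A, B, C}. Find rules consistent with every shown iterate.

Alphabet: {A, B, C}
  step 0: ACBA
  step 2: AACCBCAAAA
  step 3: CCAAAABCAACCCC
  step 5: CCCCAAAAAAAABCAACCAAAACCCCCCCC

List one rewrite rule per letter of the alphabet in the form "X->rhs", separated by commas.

A->C, B->BC, C->AA

  step 2 ⇒ step 3: AACCBCAAAA ⇒ C·C·AA·AA·BC·AA·C·C·C·C
    A ↦ C
    B ↦ BC
    C ↦ AA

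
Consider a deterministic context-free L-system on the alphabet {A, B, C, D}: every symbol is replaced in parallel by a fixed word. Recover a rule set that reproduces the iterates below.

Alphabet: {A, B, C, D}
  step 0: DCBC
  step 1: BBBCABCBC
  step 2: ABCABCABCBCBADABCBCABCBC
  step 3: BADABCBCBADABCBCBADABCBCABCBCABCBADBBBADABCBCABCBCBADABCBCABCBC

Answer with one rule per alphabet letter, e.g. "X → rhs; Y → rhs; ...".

  step 2 ⇒ step 3: ABCABCABCBCBADABCBCABCBC ⇒ BAD·ABC·BC·BAD·ABC·BC·BAD·ABC·BC·ABC·BC·ABC·BAD·BB·BAD·ABC·BC·ABC·BC·BAD·ABC·BC·ABC·BC
    A ↦ BAD
    B ↦ ABC
    C ↦ BC
    D ↦ BB

A->BAD, B->ABC, C->BC, D->BB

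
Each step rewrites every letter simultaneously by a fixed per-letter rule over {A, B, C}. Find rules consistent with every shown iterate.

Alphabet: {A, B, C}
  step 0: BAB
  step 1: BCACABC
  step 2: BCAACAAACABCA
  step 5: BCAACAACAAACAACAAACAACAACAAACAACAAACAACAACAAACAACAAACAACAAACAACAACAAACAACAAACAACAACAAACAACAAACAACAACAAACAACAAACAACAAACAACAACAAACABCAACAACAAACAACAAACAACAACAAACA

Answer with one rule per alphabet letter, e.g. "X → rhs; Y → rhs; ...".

  step 1 ⇒ step 2: BCACABC ⇒ BC·A·ACA·A·ACA·BC·A
    A ↦ ACA
    B ↦ BC
    C ↦ A

A->ACA, B->BC, C->A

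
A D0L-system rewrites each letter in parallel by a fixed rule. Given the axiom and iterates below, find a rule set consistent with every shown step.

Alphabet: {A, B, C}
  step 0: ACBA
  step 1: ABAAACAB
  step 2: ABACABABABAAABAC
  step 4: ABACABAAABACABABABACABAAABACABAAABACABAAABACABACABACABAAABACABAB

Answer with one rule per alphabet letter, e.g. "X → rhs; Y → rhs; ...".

  step 1 ⇒ step 2: ABAAACAB ⇒ AB·AC·AB·AB·AB·AA·AB·AC
    A ↦ AB
    B ↦ AC
    C ↦ AA

A->AB, B->AC, C->AA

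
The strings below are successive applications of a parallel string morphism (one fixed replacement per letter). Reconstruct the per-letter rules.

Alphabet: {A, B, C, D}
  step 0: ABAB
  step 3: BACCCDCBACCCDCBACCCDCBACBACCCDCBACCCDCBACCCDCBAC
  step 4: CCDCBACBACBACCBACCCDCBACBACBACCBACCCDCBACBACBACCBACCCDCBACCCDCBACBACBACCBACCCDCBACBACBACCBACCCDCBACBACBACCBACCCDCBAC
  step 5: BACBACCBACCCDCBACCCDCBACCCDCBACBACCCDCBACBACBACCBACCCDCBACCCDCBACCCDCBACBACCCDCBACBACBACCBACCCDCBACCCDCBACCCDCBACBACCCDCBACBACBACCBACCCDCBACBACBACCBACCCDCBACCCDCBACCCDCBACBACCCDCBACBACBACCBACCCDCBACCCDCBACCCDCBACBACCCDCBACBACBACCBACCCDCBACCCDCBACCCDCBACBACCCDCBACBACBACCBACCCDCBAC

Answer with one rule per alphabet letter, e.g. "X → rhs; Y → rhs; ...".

  step 4 ⇒ step 5: CCDCBACBACBACCBACCCDCBACBACBACCBACCCDCBACBACBACCBACCCDCBACCCDCBACBACBACCBACCCDCBACBACBACCBACCCDCBACBACBACCBACCCDCBAC ⇒ BAC·BAC·C·BAC·CC·DC·BAC·CC·DC·BAC·CC·DC·BAC·BAC·CC·DC·BAC·BAC·BAC·C·BAC·CC·DC·BAC·CC·DC·BAC·CC·DC·BAC·BAC·CC·DC·BAC·BAC·BAC·C·BAC·CC·DC·BAC·CC·DC·BAC·CC·DC·BAC·BAC·CC·DC·BAC·BAC·BAC·C·BAC·CC·DC·BAC·BAC·BAC·C·BAC·CC·DC·BAC·CC·DC·BAC·CC·DC·BAC·BAC·CC·DC·BAC·BAC·BAC·C·BAC·CC·DC·BAC·CC·DC·BAC·CC·DC·BAC·BAC·CC·DC·BAC·BAC·BAC·C·BAC·CC·DC·BAC·CC·DC·BAC·CC·DC·BAC·BAC·CC·DC·BAC·BAC·BAC·C·BAC·CC·DC·BAC
    A ↦ DC
    B ↦ CC
    C ↦ BAC
    D ↦ C

A->DC, B->CC, C->BAC, D->C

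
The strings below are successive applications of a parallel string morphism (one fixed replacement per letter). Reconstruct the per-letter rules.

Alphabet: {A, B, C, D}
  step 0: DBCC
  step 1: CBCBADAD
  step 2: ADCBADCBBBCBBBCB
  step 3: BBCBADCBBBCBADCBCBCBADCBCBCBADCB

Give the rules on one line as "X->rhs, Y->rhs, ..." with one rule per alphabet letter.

A->BB, B->CB, C->AD, D->CB

  step 2 ⇒ step 3: ADCBADCBBBCBBBCB ⇒ BB·CB·AD·CB·BB·CB·AD·CB·CB·CB·AD·CB·CB·CB·AD·CB
    A ↦ BB
    B ↦ CB
    C ↦ AD
    D ↦ CB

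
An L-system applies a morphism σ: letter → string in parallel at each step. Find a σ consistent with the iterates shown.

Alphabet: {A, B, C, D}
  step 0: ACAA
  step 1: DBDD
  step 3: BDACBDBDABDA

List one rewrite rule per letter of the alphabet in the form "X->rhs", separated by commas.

  step 0 ⇒ step 1: ACAA ⇒ D·B·D·D
    A ↦ D
    C ↦ B
    B ↦ DA  (constrained at step 1)
    D ↦ CB  (constrained at step 1)

A->D, B->DA, C->B, D->CB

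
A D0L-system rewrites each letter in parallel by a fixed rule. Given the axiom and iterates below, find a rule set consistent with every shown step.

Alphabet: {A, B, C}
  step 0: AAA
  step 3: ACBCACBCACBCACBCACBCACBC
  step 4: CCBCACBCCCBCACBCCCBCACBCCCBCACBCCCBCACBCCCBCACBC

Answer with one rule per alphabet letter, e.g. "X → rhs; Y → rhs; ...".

  step 3 ⇒ step 4: ACBCACBCACBCACBCACBCACBC ⇒ CC·BC·AC·BC·CC·BC·AC·BC·CC·BC·AC·BC·CC·BC·AC·BC·CC·BC·AC·BC·CC·BC·AC·BC
    A ↦ CC
    B ↦ AC
    C ↦ BC

A->CC, B->AC, C->BC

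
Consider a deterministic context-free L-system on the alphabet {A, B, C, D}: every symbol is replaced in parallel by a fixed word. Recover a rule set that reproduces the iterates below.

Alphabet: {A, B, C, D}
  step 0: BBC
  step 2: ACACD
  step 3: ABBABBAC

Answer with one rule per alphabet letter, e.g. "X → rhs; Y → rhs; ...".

A->AB, B->D, C->B, D->AC

  step 2 ⇒ step 3: ACACD ⇒ AB·B·AB·B·AC
    A ↦ AB
    C ↦ B
    D ↦ AC
    B ↦ D  (constrained at step 0)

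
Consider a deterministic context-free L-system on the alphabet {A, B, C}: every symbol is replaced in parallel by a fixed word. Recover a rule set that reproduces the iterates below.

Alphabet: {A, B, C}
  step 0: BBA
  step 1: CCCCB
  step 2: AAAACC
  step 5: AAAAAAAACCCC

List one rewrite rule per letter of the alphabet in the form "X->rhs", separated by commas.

A->B, B->CC, C->A

  step 1 ⇒ step 2: CCCCB ⇒ A·A·A·A·CC
    B ↦ CC
    C ↦ A
  step 0 ⇒ step 1: BBA ⇒ CC·CC·B
    A ↦ B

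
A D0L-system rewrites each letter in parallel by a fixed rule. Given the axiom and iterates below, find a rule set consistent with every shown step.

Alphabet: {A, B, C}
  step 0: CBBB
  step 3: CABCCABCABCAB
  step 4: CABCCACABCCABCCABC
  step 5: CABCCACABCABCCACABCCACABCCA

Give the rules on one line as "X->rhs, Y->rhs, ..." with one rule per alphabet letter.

  step 4 ⇒ step 5: CABCCACABCCABCCABC ⇒ CA·B·C·CA·CA·B·CA·B·C·CA·CA·B·C·CA·CA·B·C·CA
    A ↦ B
    B ↦ C
    C ↦ CA

A->B, B->C, C->CA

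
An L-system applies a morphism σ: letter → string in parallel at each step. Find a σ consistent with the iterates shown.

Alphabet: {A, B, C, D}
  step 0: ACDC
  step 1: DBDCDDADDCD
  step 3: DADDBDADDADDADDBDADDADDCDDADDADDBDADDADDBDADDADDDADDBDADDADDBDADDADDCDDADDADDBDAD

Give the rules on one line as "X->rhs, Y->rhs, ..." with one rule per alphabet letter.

  step 0 ⇒ step 1: ACDC ⇒ DB·DCD·DAD·DCD
    A ↦ DB
    C ↦ DCD
    D ↦ DAD
    B ↦ D  (constrained at step 1)

A->DB, B->D, C->DCD, D->DAD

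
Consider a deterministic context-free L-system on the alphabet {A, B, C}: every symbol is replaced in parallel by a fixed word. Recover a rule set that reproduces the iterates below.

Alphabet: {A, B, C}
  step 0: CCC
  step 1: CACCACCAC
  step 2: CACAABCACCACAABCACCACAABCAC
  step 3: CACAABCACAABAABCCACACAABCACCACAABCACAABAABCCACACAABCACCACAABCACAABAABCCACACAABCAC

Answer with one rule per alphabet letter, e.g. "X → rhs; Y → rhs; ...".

  step 2 ⇒ step 3: CACAABCACCACAABCACCACAABCAC ⇒ CAC·AAB·CAC·AAB·AAB·CCA·CAC·AAB·CAC·CAC·AAB·CAC·AAB·AAB·CCA·CAC·AAB·CAC·CAC·AAB·CAC·AAB·AAB·CCA·CAC·AAB·CAC
    A ↦ AAB
    B ↦ CCA
    C ↦ CAC

A->AAB, B->CCA, C->CAC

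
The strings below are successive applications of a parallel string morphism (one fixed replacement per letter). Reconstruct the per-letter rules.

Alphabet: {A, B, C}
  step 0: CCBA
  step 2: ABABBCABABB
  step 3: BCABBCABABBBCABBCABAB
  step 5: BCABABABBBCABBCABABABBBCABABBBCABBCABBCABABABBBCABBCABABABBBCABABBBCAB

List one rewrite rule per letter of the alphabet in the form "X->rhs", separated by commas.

A->BC, B->AB, C->B

  step 2 ⇒ step 3: ABABBCABABB ⇒ BC·AB·BC·AB·AB·B·BC·AB·BC·AB·AB
    A ↦ BC
    B ↦ AB
    C ↦ B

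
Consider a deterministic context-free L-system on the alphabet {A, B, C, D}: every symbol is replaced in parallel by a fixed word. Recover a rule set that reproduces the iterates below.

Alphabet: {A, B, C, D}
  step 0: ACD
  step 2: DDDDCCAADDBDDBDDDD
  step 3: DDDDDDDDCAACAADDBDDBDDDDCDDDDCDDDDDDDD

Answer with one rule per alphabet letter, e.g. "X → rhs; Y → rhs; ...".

  step 2 ⇒ step 3: DDDDCCAADDBDDBDDDD ⇒ DD·DD·DD·DD·CAA·CAA·DDB·DDB·DD·DD·C·DD·DD·C·DD·DD·DD·DD
    A ↦ DDB
    B ↦ C
    C ↦ CAA
    D ↦ DD

A->DDB, B->C, C->CAA, D->DD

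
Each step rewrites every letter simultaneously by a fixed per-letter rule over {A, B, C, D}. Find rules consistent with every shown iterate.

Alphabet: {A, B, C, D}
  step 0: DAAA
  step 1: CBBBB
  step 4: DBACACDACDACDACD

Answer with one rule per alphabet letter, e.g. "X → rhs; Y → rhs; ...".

A->B, B->D, C->AC, D->CB

  step 0 ⇒ step 1: DAAA ⇒ CB·B·B·B
    A ↦ B
    D ↦ CB
    B ↦ D  (constrained at step 1)
    C ↦ AC  (constrained at step 1)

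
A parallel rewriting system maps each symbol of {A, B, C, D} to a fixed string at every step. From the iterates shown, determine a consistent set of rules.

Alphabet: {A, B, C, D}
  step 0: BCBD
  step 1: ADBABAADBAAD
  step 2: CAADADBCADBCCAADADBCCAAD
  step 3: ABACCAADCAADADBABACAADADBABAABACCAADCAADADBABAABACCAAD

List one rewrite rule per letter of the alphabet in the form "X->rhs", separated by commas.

A->C, B->ADB, C->ABA, D->AAD

  step 2 ⇒ step 3: CAADADBCADBCCAADADBCCAAD ⇒ ABA·C·C·AAD·C·AAD·ADB·ABA·C·AAD·ADB·ABA·ABA·C·C·AAD·C·AAD·ADB·ABA·ABA·C·C·AAD
    A ↦ C
    B ↦ ADB
    C ↦ ABA
    D ↦ AAD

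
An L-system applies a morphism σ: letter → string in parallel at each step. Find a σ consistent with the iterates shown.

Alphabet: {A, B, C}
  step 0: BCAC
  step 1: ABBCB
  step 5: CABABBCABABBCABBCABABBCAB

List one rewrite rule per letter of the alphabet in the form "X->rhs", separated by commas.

A->C, B->AB, C->B

  step 0 ⇒ step 1: BCAC ⇒ AB·B·C·B
    A ↦ C
    B ↦ AB
    C ↦ B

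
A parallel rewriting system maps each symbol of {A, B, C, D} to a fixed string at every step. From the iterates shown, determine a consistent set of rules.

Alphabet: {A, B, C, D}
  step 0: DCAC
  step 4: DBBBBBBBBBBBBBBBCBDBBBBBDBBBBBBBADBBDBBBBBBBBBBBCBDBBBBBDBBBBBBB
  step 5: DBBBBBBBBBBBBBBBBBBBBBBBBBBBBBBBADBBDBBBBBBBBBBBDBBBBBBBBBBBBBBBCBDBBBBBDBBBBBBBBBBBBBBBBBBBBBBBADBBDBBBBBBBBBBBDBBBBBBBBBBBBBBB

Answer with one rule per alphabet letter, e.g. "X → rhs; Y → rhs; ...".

  step 4 ⇒ step 5: DBBBBBBBBBBBBBBBCBDBBBBBDBBBBBBBADBBDBBBBBBBBBBBCBDBBBBBDBBBBBBB ⇒ DB·BB·BB·BB·BB·BB·BB·BB·BB·BB·BB·BB·BB·BB·BB·BB·AD·BB·DB·BB·BB·BB·BB·BB·DB·BB·BB·BB·BB·BB·BB·BB·CB·DB·BB·BB·DB·BB·BB·BB·BB·BB·BB·BB·BB·BB·BB·BB·AD·BB·DB·BB·BB·BB·BB·BB·DB·BB·BB·BB·BB·BB·BB·BB
    A ↦ CB
    B ↦ BB
    C ↦ AD
    D ↦ DB

A->CB, B->BB, C->AD, D->DB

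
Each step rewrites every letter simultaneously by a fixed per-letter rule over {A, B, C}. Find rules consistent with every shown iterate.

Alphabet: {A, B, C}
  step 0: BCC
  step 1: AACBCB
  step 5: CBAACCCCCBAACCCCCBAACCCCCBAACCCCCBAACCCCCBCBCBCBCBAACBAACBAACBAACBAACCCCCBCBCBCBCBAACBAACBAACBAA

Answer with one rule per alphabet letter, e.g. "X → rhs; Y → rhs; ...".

  step 0 ⇒ step 1: BCC ⇒ AA·CB·CB
    B ↦ AA
    C ↦ CB
    A ↦ CC  (constrained at step 1)

A->CC, B->AA, C->CB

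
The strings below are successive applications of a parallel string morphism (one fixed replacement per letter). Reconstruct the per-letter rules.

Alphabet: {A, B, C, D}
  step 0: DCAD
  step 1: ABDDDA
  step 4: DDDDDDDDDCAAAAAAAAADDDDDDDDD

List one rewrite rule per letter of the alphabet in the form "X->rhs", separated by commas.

A->DDD, B->C, C->B, D->A

  step 0 ⇒ step 1: DCAD ⇒ A·B·DDD·A
    A ↦ DDD
    C ↦ B
    D ↦ A
    B ↦ C  (constrained at step 1)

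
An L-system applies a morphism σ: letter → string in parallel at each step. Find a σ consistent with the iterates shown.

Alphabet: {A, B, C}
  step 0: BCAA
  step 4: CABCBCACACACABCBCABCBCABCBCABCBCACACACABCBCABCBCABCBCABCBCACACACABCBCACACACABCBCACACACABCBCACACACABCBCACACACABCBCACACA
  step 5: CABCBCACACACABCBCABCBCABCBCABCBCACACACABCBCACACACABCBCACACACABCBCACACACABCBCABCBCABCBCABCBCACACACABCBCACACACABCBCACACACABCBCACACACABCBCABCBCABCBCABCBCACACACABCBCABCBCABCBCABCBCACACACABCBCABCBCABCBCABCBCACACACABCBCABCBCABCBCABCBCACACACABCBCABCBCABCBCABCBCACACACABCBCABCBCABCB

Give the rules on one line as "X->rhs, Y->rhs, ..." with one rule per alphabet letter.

  step 4 ⇒ step 5: CABCBCACACACABCBCABCBCABCBCABCBCACACACABCBCABCBCABCBCABCBCACACACABCBCACACACABCBCACACACABCBCACACACABCBCACACACABCBCACACA ⇒ CA·BCB·CA·CA·CA·CA·BCB·CA·BCB·CA·BCB·CA·BCB·CA·CA·CA·CA·BCB·CA·CA·CA·CA·BCB·CA·CA·CA·CA·BCB·CA·CA·CA·CA·BCB·CA·BCB·CA·BCB·CA·BCB·CA·CA·CA·CA·BCB·CA·CA·CA·CA·BCB·CA·CA·CA·CA·BCB·CA·CA·CA·CA·BCB·CA·BCB·CA·BCB·CA·BCB·CA·CA·CA·CA·BCB·CA·BCB·CA·BCB·CA·BCB·CA·CA·CA·CA·BCB·CA·BCB·CA·BCB·CA·BCB·CA·CA·CA·CA·BCB·CA·BCB·CA·BCB·CA·BCB·CA·CA·CA·CA·BCB·CA·BCB·CA·BCB·CA·BCB·CA·CA·CA·CA·BCB·CA·BCB·CA·BCB
    A ↦ BCB
    B ↦ CA
    C ↦ CA

A->BCB, B->CA, C->CA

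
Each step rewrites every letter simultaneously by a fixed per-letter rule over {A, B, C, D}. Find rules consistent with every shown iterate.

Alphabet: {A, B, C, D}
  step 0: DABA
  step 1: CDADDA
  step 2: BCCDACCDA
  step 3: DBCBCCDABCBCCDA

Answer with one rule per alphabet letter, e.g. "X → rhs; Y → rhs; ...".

A->DA, B->D, C->BC, D->C

  step 2 ⇒ step 3: BCCDACCDA ⇒ D·BC·BC·C·DA·BC·BC·C·DA
    A ↦ DA
    B ↦ D
    C ↦ BC
    D ↦ C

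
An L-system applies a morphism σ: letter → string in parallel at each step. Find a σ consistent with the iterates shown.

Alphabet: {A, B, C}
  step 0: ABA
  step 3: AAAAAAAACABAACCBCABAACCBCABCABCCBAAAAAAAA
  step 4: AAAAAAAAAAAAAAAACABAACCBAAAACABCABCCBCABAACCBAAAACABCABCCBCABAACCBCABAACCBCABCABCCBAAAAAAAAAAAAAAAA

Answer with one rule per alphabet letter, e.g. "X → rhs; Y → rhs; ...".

  step 3 ⇒ step 4: AAAAAAAACABAACCBCABAACCBCABCABCCBAAAAAAAA ⇒ AA·AA·AA·AA·AA·AA·AA·AA·CAB·AA·CCB·AA·AA·CAB·CAB·CCB·CAB·AA·CCB·AA·AA·CAB·CAB·CCB·CAB·AA·CCB·CAB·AA·CCB·CAB·CAB·CCB·AA·AA·AA·AA·AA·AA·AA·AA
    A ↦ AA
    B ↦ CCB
    C ↦ CAB

A->AA, B->CCB, C->CAB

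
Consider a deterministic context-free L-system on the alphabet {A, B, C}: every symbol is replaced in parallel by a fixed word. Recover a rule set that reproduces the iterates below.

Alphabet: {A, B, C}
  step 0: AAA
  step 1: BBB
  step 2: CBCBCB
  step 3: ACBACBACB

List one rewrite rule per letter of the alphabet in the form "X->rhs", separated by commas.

A->B, B->CB, C->A

  step 2 ⇒ step 3: CBCBCB ⇒ A·CB·A·CB·A·CB
    B ↦ CB
    C ↦ A
  step 0 ⇒ step 1: AAA ⇒ B·B·B
    A ↦ B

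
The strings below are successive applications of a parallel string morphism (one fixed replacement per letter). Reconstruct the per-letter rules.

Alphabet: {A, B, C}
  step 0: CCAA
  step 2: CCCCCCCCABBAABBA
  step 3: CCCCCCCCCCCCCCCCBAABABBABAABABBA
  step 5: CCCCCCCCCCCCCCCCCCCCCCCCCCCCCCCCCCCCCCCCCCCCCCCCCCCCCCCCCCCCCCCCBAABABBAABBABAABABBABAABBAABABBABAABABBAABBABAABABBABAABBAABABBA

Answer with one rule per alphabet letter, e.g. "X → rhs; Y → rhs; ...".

  step 2 ⇒ step 3: CCCCCCCCABBAABBA ⇒ CC·CC·CC·CC·CC·CC·CC·CC·BA·AB·AB·BA·BA·AB·AB·BA
    A ↦ BA
    B ↦ AB
    C ↦ CC

A->BA, B->AB, C->CC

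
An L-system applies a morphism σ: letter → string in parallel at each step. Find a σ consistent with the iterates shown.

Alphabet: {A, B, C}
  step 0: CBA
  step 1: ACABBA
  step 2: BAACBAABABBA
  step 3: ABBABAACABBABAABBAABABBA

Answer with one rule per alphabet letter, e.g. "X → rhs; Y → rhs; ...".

A->BA, B->AB, C->AC

  step 2 ⇒ step 3: BAACBAABABBA ⇒ AB·BA·BA·AC·AB·BA·BA·AB·BA·AB·AB·BA
    A ↦ BA
    B ↦ AB
    C ↦ AC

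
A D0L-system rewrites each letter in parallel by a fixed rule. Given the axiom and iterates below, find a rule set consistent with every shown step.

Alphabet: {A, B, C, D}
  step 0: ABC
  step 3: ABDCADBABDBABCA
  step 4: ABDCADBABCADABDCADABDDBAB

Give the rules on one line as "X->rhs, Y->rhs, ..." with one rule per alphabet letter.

A->AB, B->D, C->DB, D->CA

  step 3 ⇒ step 4: ABDCADBABDBABCA ⇒ AB·D·CA·DB·AB·CA·D·AB·D·CA·D·AB·D·DB·AB
    A ↦ AB
    B ↦ D
    C ↦ DB
    D ↦ CA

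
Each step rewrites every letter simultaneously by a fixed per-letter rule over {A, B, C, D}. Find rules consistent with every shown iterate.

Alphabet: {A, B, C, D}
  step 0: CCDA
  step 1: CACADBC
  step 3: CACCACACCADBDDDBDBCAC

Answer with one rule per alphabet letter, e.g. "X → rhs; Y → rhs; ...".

  step 0 ⇒ step 1: CCDA ⇒ CA·CA·DB·C
    A ↦ C
    C ↦ CA
    D ↦ DB
    B ↦ DD  (constrained at step 1)

A->C, B->DD, C->CA, D->DB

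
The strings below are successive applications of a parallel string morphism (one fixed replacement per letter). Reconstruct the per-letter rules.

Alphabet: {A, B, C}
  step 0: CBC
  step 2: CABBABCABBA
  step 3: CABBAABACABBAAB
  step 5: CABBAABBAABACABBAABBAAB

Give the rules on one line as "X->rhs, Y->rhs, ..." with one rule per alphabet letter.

A->B, B->A, C->CAB

  step 2 ⇒ step 3: CABBABCABBA ⇒ CAB·B·A·A·B·A·CAB·B·A·A·B
    A ↦ B
    B ↦ A
    C ↦ CAB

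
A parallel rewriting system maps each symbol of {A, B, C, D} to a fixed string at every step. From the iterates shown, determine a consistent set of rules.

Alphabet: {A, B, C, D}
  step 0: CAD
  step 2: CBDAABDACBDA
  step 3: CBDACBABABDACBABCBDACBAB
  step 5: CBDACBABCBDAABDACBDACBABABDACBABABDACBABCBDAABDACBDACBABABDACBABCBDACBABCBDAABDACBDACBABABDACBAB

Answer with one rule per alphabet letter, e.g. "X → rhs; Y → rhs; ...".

  step 2 ⇒ step 3: CBDAABDACBDA ⇒ CB·DA·CB·AB·AB·DA·CB·AB·CB·DA·CB·AB
    A ↦ AB
    B ↦ DA
    C ↦ CB
    D ↦ CB

A->AB, B->DA, C->CB, D->CB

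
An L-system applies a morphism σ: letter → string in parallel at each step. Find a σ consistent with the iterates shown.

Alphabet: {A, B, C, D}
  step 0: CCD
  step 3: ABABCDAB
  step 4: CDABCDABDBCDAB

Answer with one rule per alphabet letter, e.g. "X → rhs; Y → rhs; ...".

  step 3 ⇒ step 4: ABABCDAB ⇒ CD·AB·CD·AB·D·B·CD·AB
    A ↦ CD
    B ↦ AB
    C ↦ D
    D ↦ B

A->CD, B->AB, C->D, D->B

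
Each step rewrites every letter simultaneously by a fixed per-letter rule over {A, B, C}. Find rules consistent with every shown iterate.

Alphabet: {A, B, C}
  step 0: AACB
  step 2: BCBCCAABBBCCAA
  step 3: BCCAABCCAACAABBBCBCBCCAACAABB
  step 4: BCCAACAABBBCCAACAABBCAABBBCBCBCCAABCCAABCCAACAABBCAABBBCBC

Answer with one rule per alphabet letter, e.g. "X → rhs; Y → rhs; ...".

  step 3 ⇒ step 4: BCCAABCCAACAABBBCBCBCCAACAABB ⇒ BC·CAA·CAA·B·B·BC·CAA·CAA·B·B·CAA·B·B·BC·BC·BC·CAA·BC·CAA·BC·CAA·CAA·B·B·CAA·B·B·BC·BC
    A ↦ B
    B ↦ BC
    C ↦ CAA

A->B, B->BC, C->CAA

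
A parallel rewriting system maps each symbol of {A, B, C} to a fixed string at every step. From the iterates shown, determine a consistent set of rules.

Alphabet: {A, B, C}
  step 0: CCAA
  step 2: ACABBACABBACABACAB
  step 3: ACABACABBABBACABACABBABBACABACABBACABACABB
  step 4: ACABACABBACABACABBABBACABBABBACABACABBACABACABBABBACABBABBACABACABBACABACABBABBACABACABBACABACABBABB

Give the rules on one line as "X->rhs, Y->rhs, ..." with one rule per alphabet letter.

  step 3 ⇒ step 4: ACABACABBABBACABACABBABBACABACABBACABACABB ⇒ AC·AB·AC·ABB·AC·AB·AC·ABB·ABB·AC·ABB·ABB·AC·AB·AC·ABB·AC·AB·AC·ABB·ABB·AC·ABB·ABB·AC·AB·AC·ABB·AC·AB·AC·ABB·ABB·AC·AB·AC·ABB·AC·AB·AC·ABB·ABB
    A ↦ AC
    B ↦ ABB
    C ↦ AB

A->AC, B->ABB, C->AB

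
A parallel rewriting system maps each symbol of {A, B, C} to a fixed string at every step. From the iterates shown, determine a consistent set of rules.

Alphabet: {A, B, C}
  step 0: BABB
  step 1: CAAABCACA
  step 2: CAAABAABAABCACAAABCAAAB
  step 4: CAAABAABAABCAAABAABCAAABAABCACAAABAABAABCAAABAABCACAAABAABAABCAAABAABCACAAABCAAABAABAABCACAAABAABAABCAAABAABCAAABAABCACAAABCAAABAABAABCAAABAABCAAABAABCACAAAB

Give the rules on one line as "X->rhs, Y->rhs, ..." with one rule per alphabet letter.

A->AAB, B->CA, C->CA

  step 1 ⇒ step 2: CAAABCACA ⇒ CA·AAB·AAB·AAB·CA·CA·AAB·CA·AAB
    A ↦ AAB
    B ↦ CA
    C ↦ CA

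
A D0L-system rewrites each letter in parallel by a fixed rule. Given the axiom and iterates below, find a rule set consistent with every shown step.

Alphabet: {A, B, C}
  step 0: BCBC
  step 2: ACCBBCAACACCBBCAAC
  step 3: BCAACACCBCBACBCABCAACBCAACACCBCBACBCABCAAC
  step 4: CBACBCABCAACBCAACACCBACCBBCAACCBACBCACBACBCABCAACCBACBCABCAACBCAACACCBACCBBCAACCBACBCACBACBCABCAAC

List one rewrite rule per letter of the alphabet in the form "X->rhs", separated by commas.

  step 3 ⇒ step 4: BCAACACCBCBACBCABCAACBCAACACCBCBACBCABCAAC ⇒ CB·AC·BCA·BCA·AC·BCA·AC·AC·CB·AC·CB·BCA·AC·CB·AC·BCA·CB·AC·BCA·BCA·AC·CB·AC·BCA·BCA·AC·BCA·AC·AC·CB·AC·CB·BCA·AC·CB·AC·BCA·CB·AC·BCA·BCA·AC
    A ↦ BCA
    B ↦ CB
    C ↦ AC

A->BCA, B->CB, C->AC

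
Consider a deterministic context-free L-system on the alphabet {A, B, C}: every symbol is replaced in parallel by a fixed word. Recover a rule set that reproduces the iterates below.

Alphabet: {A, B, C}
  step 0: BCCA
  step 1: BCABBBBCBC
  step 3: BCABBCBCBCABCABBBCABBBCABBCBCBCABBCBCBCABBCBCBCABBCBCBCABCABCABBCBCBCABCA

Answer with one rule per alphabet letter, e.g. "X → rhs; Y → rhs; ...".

A->CBC, B->BCA, C->BB

  step 0 ⇒ step 1: BCCA ⇒ BCA·BB·BB·CBC
    A ↦ CBC
    B ↦ BCA
    C ↦ BB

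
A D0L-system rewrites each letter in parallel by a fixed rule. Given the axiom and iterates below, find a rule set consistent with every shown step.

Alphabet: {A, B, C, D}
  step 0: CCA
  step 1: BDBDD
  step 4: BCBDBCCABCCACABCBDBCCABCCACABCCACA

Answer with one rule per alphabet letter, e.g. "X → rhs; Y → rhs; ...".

A->D, B->BC, C->BD, D->CA

  step 0 ⇒ step 1: CCA ⇒ BD·BD·D
    A ↦ D
    C ↦ BD
    B ↦ BC  (constrained at step 1)
    D ↦ CA  (constrained at step 1)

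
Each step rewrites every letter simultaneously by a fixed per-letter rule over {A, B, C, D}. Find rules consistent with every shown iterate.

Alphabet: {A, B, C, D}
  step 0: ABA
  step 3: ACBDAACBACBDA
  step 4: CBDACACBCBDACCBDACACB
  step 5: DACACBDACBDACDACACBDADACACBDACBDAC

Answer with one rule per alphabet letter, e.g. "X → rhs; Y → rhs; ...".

A->CB, B->C, C->DA, D->A

  step 4 ⇒ step 5: CBDACACBCBDACCBDACACB ⇒ DA·C·A·CB·DA·CB·DA·C·DA·C·A·CB·DA·DA·C·A·CB·DA·CB·DA·C
    A ↦ CB
    B ↦ C
    C ↦ DA
    D ↦ A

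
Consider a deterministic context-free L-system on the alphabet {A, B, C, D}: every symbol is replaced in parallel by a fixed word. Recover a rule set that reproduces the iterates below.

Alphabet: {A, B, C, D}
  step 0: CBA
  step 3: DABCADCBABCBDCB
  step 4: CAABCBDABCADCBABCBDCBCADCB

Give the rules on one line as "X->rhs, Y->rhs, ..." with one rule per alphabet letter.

  step 3 ⇒ step 4: DABCADCBABCBDCB ⇒ CA·AB·CB·D·AB·CA·D·CB·AB·CB·D·CB·CA·D·CB
    A ↦ AB
    B ↦ CB
    C ↦ D
    D ↦ CA

A->AB, B->CB, C->D, D->CA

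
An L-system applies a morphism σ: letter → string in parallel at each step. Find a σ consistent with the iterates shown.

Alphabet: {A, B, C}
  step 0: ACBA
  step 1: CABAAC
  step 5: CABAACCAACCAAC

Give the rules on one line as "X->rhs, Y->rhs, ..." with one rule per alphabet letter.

  step 0 ⇒ step 1: ACBA ⇒ C·A·BAA·C
    A ↦ C
    B ↦ BAA
    C ↦ A

A->C, B->BAA, C->A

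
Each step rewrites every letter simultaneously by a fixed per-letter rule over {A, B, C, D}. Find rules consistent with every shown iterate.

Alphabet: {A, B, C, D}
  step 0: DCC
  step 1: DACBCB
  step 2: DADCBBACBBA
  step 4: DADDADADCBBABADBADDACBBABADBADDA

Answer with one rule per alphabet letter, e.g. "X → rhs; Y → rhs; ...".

A->D, B->BA, C->CB, D->DA

  step 1 ⇒ step 2: DACBCB ⇒ DA·D·CB·BA·CB·BA
    A ↦ D
    B ↦ BA
    C ↦ CB
    D ↦ DA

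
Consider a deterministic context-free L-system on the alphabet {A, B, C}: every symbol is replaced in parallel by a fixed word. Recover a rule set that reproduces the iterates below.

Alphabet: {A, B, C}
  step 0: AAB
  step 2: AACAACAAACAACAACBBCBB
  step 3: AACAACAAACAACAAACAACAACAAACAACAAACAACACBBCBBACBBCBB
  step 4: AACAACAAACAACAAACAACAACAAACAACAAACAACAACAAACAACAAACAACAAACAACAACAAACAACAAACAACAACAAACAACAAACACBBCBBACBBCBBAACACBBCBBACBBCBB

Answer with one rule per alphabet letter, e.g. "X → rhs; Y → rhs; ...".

  step 3 ⇒ step 4: AACAACAAACAACAAACAACAACAAACAACAAACAACACBBCBBACBBCBB ⇒ AAC·AAC·A·AAC·AAC·A·AAC·AAC·AAC·A·AAC·AAC·A·AAC·AAC·AAC·A·AAC·AAC·A·AAC·AAC·A·AAC·AAC·AAC·A·AAC·AAC·A·AAC·AAC·AAC·A·AAC·AAC·A·AAC·A·CBB·CBB·A·CBB·CBB·AAC·A·CBB·CBB·A·CBB·CBB
    A ↦ AAC
    B ↦ CBB
    C ↦ A

A->AAC, B->CBB, C->A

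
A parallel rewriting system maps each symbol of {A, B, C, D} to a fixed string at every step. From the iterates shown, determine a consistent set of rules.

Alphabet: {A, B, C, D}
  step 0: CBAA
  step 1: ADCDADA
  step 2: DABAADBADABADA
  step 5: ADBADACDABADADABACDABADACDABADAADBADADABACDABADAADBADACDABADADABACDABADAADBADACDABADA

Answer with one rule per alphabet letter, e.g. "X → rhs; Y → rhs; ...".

  step 1 ⇒ step 2: ADCDADA ⇒ DA·BA·AD·BA·DA·BA·DA
    A ↦ DA
    C ↦ AD
    D ↦ BA
  step 0 ⇒ step 1: CBAA ⇒ AD·C·DA·DA
    B ↦ C

A->DA, B->C, C->AD, D->BA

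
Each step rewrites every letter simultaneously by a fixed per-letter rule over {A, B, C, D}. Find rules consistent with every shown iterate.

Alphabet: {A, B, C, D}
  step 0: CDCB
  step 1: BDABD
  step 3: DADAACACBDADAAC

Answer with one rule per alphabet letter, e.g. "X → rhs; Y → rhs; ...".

  step 0 ⇒ step 1: CDCB ⇒ B·DA·B·D
    B ↦ D
    C ↦ B
    D ↦ DA
    A ↦ AC  (constrained at step 1)

A->AC, B->D, C->B, D->DA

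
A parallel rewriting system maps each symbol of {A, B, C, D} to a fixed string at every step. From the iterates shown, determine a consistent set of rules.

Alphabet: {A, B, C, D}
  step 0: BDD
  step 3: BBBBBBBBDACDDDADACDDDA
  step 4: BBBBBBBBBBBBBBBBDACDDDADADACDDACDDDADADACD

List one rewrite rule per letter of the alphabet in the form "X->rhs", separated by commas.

A->CD, B->BB, C->D, D->DA

  step 3 ⇒ step 4: BBBBBBBBDACDDDADACDDDA ⇒ BB·BB·BB·BB·BB·BB·BB·BB·DA·CD·D·DA·DA·DA·CD·DA·CD·D·DA·DA·DA·CD
    A ↦ CD
    B ↦ BB
    C ↦ D
    D ↦ DA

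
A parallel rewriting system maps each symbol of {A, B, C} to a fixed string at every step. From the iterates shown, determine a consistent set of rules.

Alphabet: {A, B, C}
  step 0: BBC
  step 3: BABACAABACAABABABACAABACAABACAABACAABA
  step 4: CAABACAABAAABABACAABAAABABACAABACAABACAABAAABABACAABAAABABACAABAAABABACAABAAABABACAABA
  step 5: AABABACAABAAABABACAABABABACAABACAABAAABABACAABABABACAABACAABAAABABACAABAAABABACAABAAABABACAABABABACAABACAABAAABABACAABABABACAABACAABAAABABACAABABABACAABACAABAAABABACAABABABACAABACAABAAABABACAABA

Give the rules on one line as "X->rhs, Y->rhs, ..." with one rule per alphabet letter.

A->BA, B->CAA, C->AA

  step 4 ⇒ step 5: CAABACAABAAABABACAABAAABABACAABACAABACAABAAABABACAABAAABABACAABAAABABACAABAAABABACAABA ⇒ AA·BA·BA·CAA·BA·AA·BA·BA·CAA·BA·BA·BA·CAA·BA·CAA·BA·AA·BA·BA·CAA·BA·BA·BA·CAA·BA·CAA·BA·AA·BA·BA·CAA·BA·AA·BA·BA·CAA·BA·AA·BA·BA·CAA·BA·BA·BA·CAA·BA·CAA·BA·AA·BA·BA·CAA·BA·BA·BA·CAA·BA·CAA·BA·AA·BA·BA·CAA·BA·BA·BA·CAA·BA·CAA·BA·AA·BA·BA·CAA·BA·BA·BA·CAA·BA·CAA·BA·AA·BA·BA·CAA·BA
    A ↦ BA
    B ↦ CAA
    C ↦ AA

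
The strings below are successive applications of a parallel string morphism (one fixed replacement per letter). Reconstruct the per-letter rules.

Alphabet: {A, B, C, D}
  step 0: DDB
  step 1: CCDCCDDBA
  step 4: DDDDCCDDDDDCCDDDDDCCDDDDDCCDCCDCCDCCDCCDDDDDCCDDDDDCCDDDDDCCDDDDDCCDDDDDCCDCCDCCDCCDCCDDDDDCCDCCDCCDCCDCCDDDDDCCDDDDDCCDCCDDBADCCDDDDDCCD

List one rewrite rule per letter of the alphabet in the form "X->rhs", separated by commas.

A->D, B->DBA, C->DD, D->CCD

  step 0 ⇒ step 1: DDB ⇒ CCD·CCD·DBA
    B ↦ DBA
    D ↦ CCD
    A ↦ D  (constrained at step 1)
    C ↦ DD  (constrained at step 1)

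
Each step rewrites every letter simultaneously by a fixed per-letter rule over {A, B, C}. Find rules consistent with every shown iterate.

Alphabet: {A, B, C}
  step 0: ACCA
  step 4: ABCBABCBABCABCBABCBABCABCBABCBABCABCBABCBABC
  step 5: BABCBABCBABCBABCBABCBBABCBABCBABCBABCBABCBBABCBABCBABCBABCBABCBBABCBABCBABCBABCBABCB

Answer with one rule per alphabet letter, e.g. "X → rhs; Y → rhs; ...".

  step 4 ⇒ step 5: ABCBABCBABCABCBABCBABCABCBABCBABCABCBABCBABC ⇒ B·ABC·B·ABC·B·ABC·B·ABC·B·ABC·B·B·ABC·B·ABC·B·ABC·B·ABC·B·ABC·B·B·ABC·B·ABC·B·ABC·B·ABC·B·ABC·B·B·ABC·B·ABC·B·ABC·B·ABC·B·ABC·B
    A ↦ B
    B ↦ ABC
    C ↦ B

A->B, B->ABC, C->B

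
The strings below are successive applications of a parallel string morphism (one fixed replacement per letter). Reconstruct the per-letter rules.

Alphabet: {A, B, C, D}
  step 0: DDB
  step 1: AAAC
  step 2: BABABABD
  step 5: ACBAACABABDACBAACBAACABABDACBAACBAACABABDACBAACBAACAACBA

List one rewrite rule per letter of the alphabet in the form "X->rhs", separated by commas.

A->BA, B->AC, C->BD, D->A

  step 1 ⇒ step 2: AAAC ⇒ BA·BA·BA·BD
    A ↦ BA
    C ↦ BD
  step 0 ⇒ step 1: DDB ⇒ A·A·AC
    B ↦ AC
  step 0 ⇒ step 1: DDB ⇒ A·A·AC
    D ↦ A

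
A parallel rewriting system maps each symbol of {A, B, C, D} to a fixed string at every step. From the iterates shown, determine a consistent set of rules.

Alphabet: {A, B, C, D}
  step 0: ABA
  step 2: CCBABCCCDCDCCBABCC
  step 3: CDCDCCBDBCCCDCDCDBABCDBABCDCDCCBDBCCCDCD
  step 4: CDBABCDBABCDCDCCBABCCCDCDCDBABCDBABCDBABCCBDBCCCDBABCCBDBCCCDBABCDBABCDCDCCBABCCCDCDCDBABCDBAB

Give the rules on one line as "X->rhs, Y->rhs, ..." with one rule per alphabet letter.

  step 3 ⇒ step 4: CDCDCCBDBCCCDCDCDBABCDBABCDCDCCBDBCCCDCD ⇒ CD·BAB·CD·BAB·CD·CD·CC·BAB·CC·CD·CD·CD·BAB·CD·BAB·CD·BAB·CC·BDB·CC·CD·BAB·CC·BDB·CC·CD·BAB·CD·BAB·CD·CD·CC·BAB·CC·CD·CD·CD·BAB·CD·BAB
    A ↦ BDB
    B ↦ CC
    C ↦ CD
    D ↦ BAB

A->BDB, B->CC, C->CD, D->BAB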